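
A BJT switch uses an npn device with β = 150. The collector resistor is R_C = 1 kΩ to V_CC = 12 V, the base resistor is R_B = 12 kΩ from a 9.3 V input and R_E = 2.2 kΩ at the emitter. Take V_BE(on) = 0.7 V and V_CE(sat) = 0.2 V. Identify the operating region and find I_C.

Assume active: I_B = (9.3 − 0.7)/(12 + 151×2.2) = 0.025 mA, I_C = β·I_B = 3.75 mA.
Then V_CE = 12 − 3.75×1 − 3.77×2.2 = -0.048 V < 0.2 V — the active assumption fails.
Re-solve with V_CE = 0.2 V. KCL at the emitter: V_E/R_E = (V_BB−0.7−V_E)/R_B + (V_CC−0.2−V_E)/R_C, giving V_E = 8.14 V.
I_C = (V_CC − 0.2 − V_E)/R_C = (11.8 − 8.14)/1 = 3.66 mA.
Check: I_B = (8.6 − 8.14)/12 = 0.0384 mA, and β·I_B = 5.76 mA > I_C, confirming saturation.

saturation; I_C ≈ 3.7 mA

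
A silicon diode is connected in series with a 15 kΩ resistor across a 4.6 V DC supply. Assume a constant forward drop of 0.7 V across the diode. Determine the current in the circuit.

KVL around the loop: 4.6 = V_D + I·R = 0.7 + I × 15 kΩ.
So I = (4.6 − 0.7) / 15 kΩ = 3.9 / 15 = 0.26 mA.

I ≈ 0.26 mA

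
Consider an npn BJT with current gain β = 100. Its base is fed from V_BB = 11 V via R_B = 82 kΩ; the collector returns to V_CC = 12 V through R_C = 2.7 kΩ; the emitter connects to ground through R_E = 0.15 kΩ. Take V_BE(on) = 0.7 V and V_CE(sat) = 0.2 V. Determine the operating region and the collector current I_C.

Assume active: I_B = (11 − 0.7)/(82 + 101×0.15) = 0.106 mA, I_C = β·I_B = 10.6 mA.
Then V_CE = 12 − 10.6×2.7 − 10.7×0.15 = -18.2 V < 0.2 V — the active assumption fails.
Re-solve with V_CE = 0.2 V. KCL at the emitter: V_E/R_E = (V_BB−0.7−V_E)/R_B + (V_CC−0.2−V_E)/R_C, giving V_E = 0.638 V.
I_C = (V_CC − 0.2 − V_E)/R_C = (11.8 − 0.638)/2.7 = 4.13 mA.
Check: I_B = (10.3 − 0.638)/82 = 0.118 mA, and β·I_B = 11.8 mA > I_C, confirming saturation.

saturation; I_C ≈ 4.1 mA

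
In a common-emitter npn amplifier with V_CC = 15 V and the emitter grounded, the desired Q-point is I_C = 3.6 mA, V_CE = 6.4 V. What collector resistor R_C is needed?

Collector loop: V_CC = I_C·R_C + V_CE.
R_C = (V_CC − V_CE)/I_C = (15 − 6.4)/3.6 = 2.39 kΩ.

R_C ≈ 2.4 kΩ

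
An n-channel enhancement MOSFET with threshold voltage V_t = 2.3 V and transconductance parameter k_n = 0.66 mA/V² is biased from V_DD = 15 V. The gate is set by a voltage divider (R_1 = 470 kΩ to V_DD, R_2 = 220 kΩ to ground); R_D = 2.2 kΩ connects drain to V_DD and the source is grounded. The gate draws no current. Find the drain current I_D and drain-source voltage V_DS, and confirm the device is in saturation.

V_G = V_DD·R_2/(R_1+R_2) = 15×220/690 = 4.78 V. With the source grounded, V_GS = V_G = 4.78 V.
Assume saturation: I_D = (k_n/2)(V_GS − V_t)² = (0.66/2)×(4.78 − 2.3)² = 0.33×2.48² = 2.03 mA.
V_DS = V_DD − I_D·R_D = 15 − 2.03×2.2 = 10.5 V.
Saturation requires V_DS ≥ V_GS − V_t = 2.48 V; 10.5 ≥ 2.48 ✓.

I_D ≈ 2 mA, V_DS ≈ 11 V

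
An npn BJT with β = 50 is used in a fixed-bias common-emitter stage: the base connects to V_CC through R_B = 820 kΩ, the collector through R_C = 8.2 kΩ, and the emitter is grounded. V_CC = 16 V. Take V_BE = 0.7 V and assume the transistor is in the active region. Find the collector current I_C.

I_C ≈ 0.93 mA

Base loop: V_CC = I_B·R_B + V_BE, so I_B = (16 − 0.7)/820 kΩ = 0.0187 mA.
In the active region I_C = β·I_B = 50 × 0.0187 = 0.933 mA.
Collector loop: V_CE = V_CC − I_C·R_C = 16 − 0.933×8.2 = 8.35 V.
Since V_CE = 8.35 V > V_CE(sat) ≈ 0.2 V, the transistor is in the active region as assumed.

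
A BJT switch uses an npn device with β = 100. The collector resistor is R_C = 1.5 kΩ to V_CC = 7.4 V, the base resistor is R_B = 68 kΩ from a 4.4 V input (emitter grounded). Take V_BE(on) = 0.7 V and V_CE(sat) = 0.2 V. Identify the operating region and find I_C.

Assume active: I_B = (4.4 − 0.7)/68 = 0.0544 mA, giving I_C = β·I_B = 5.44 mA.
But then V_CE = 7.4 − 5.44×1.5 = -0.762 V < V_CE(sat) = 0.2 V — impossible in the active region.
So the transistor is saturated. With V_CE = 0.2 V, I_C = (V_CC − 0.2)/R_C = 7.2/1.5 = 4.8 mA.
Check: β·I_B = 5.44 mA > I_C = 4.8 mA, confirming saturation.

saturation; I_C ≈ 4.8 mA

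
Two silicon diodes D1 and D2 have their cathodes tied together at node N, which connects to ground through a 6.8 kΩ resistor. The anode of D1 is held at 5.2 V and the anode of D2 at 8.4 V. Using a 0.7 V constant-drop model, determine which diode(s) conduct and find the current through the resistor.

Only D2 conducts; I_R ≈ 1.1 mA

Assume both conduct. Then node N would need to be at both 5.2−0.7 = 4.5 V and 8.4−0.7 = 7.7 V, which is impossible.
Assume only D2 conducts: V_N = 8.4 − 0.7 = 7.7 V, so I_R = 7.7/6.8 = 1.13 mA.
Check D1: its anode-to-cathode voltage is 5.2 − 7.7 = -2.5 V < 0.7 V, so it is off. The assumption is consistent.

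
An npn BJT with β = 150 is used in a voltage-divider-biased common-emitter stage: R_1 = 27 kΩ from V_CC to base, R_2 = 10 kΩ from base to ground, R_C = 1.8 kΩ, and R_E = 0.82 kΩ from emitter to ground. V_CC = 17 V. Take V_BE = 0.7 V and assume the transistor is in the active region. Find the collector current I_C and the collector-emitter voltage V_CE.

I_C ≈ 4.5 mA, V_CE ≈ 5.3 V

Thevenize the base divider: V_Th = V_CC·R_2/(R_1+R_2) = 17×10/37 = 4.59 V, R_Th = R_1‖R_2 = 7.3 kΩ.
Base-emitter loop: V_Th = I_B·R_Th + V_BE + (β+1)I_B·R_E, so I_B = (4.59 − 0.7) / (7.3 + 151×0.82) = 0.0297 mA.
I_C = β·I_B = 150×0.0297 = 4.46 mA, and I_E = (β+1)I_B = 4.49 mA.
V_CE = V_CC − I_C·R_C − I_E·R_E = 17 − 4.46×1.8 − 4.49×0.82 = 5.3 V.
V_CE = 5.3 V > 0.2 V confirms active-region operation.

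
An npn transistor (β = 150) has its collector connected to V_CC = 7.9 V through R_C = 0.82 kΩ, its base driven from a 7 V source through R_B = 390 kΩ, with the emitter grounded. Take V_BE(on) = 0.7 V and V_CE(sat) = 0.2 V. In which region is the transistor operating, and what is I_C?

Assume active. Base-emitter loop: I_B = (V_BB − V_BE)/R_B = (7 − 0.7)/390 = 0.0162 mA.
I_C = β·I_B = 150×0.0162 = 2.42 mA.
V_CE = V_CC − I_C·R_C = 7.9 − 2.42×0.82 = 5.91 V > V_CE(sat), so the active-region assumption holds.

active; I_C ≈ 2.4 mA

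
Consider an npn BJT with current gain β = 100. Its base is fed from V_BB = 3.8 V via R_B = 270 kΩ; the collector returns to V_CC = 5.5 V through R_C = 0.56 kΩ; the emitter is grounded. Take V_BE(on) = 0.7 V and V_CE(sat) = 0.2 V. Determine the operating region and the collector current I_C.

Assume active. Base-emitter loop: I_B = (V_BB − V_BE)/R_B = (3.8 − 0.7)/270 = 0.0115 mA.
I_C = β·I_B = 100×0.0115 = 1.15 mA.
V_CE = V_CC − I_C·R_C = 5.5 − 1.15×0.56 = 4.86 V > V_CE(sat), so the active-region assumption holds.

active; I_C ≈ 1.1 mA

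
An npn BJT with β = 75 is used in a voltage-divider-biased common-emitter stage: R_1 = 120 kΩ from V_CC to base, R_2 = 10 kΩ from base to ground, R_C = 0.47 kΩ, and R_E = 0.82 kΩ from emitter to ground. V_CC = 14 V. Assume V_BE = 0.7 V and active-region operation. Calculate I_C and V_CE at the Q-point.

Thevenize the base divider: V_Th = V_CC·R_2/(R_1+R_2) = 14×10/130 = 1.08 V, R_Th = R_1‖R_2 = 9.23 kΩ.
Base-emitter loop: V_Th = I_B·R_Th + V_BE + (β+1)I_B·R_E, so I_B = (1.08 − 0.7) / (9.23 + 76×0.82) = 0.00527 mA.
I_C = β·I_B = 75×0.00527 = 0.395 mA, and I_E = (β+1)I_B = 0.4 mA.
V_CE = V_CC − I_C·R_C − I_E·R_E = 14 − 0.395×0.47 − 0.4×0.82 = 13.5 V.
V_CE = 13.5 V > 0.2 V confirms active-region operation.

I_C ≈ 0.4 mA, V_CE ≈ 13 V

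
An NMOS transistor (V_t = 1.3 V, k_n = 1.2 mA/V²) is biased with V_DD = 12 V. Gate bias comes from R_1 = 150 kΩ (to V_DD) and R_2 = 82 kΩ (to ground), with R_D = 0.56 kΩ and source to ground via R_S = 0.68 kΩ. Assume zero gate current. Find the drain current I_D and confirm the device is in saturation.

I_D ≈ 1.8 mA

V_G = V_DD·R_2/(R_1+R_2) = 12×82/232 = 4.24 V.
Assume saturation: I_D = (k_n/2)(V_GS − V_t)² with V_GS = V_G − I_D·R_S = 4.24 − 0.68·I_D.
Substituting gives 0.277·I_D² − 3.4·I_D + 5.19 = 0, with roots I_D = 1.79 or 10.5 mA.
The root I_D = 10.5 mA gives V_GS = -2.88 V ≤ V_t, so take I_D = 1.79 mA.
Then V_GS = 3.03 V and V_DS = V_DD − I_D(R_D+R_S) = 12 − 1.79×1.24 = 9.78 V.
Saturation requires V_DS ≥ V_GS − V_t = 1.73 V; 9.78 ≥ 1.73 ✓.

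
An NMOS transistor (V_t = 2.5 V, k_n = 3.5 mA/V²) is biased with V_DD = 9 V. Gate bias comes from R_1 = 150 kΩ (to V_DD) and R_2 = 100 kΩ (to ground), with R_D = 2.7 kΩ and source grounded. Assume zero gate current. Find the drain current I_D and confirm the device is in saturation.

V_G = V_DD·R_2/(R_1+R_2) = 9×100/250 = 3.6 V. With the source grounded, V_GS = V_G = 3.6 V.
Assume saturation: I_D = (k_n/2)(V_GS − V_t)² = (3.5/2)×(3.6 − 2.5)² = 1.75×1.1² = 2.12 mA.
V_DS = V_DD − I_D·R_D = 9 − 2.12×2.7 = 3.28 V.
Saturation requires V_DS ≥ V_GS − V_t = 1.1 V; 3.28 ≥ 1.1 ✓.

I_D ≈ 2.1 mA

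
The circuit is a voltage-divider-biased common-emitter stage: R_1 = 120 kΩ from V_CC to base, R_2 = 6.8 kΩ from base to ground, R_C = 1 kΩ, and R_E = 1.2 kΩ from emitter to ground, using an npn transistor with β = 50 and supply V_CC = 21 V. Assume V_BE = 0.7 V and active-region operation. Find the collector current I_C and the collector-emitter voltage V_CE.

I_C ≈ 0.32 mA, V_CE ≈ 20 V

Thevenize the base divider: V_Th = V_CC·R_2/(R_1+R_2) = 21×6.8/127 = 1.13 V, R_Th = R_1‖R_2 = 6.44 kΩ.
Base-emitter loop: V_Th = I_B·R_Th + V_BE + (β+1)I_B·R_E, so I_B = (1.13 − 0.7) / (6.44 + 51×1.2) = 0.0063 mA.
I_C = β·I_B = 50×0.0063 = 0.315 mA, and I_E = (β+1)I_B = 0.321 mA.
V_CE = V_CC − I_C·R_C − I_E·R_E = 21 − 0.315×1 − 0.321×1.2 = 20.3 V.
V_CE = 20.3 V > 0.2 V confirms active-region operation.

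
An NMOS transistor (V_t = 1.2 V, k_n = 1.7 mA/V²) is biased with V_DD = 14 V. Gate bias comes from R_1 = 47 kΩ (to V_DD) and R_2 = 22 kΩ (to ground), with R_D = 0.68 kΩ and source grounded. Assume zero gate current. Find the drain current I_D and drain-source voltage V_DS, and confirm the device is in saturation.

I_D ≈ 9.1 mA, V_DS ≈ 7.8 V

V_G = V_DD·R_2/(R_1+R_2) = 14×22/69 = 4.46 V. With the source grounded, V_GS = V_G = 4.46 V.
Assume saturation: I_D = (k_n/2)(V_GS − V_t)² = (1.7/2)×(4.46 − 1.2)² = 0.85×3.26² = 9.05 mA.
V_DS = V_DD − I_D·R_D = 14 − 9.05×0.68 = 7.84 V.
Saturation requires V_DS ≥ V_GS − V_t = 3.26 V; 7.84 ≥ 3.26 ✓.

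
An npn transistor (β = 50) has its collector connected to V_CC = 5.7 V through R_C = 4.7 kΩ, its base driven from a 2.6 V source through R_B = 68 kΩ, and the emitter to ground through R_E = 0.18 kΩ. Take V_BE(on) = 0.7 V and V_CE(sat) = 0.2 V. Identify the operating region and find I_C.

saturation; I_C ≈ 1.1 mA

Assume active: I_B = (2.6 − 0.7)/(68 + 51×0.18) = 0.0246 mA, I_C = β·I_B = 1.23 mA.
Then V_CE = 5.7 − 1.23×4.7 − 1.26×0.18 = -0.311 V < 0.2 V — the active assumption fails.
Re-solve with V_CE = 0.2 V. KCL at the emitter: V_E/R_E = (V_BB−0.7−V_E)/R_B + (V_CC−0.2−V_E)/R_C, giving V_E = 0.207 V.
I_C = (V_CC − 0.2 − V_E)/R_C = (5.5 − 0.207)/4.7 = 1.13 mA.
Check: I_B = (1.9 − 0.207)/68 = 0.0249 mA, and β·I_B = 1.24 mA > I_C, confirming saturation.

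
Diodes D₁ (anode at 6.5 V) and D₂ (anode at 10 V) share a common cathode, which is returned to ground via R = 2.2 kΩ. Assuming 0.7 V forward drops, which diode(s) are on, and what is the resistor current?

Assume both conduct. Then node N would need to be at both 6.5−0.7 = 5.8 V and 10−0.7 = 9.3 V, which is impossible.
Assume only D₂ conducts: V_N = 10 − 0.7 = 9.3 V, so I_R = 9.3/2.2 = 4.23 mA.
Check D₁: its anode-to-cathode voltage is 6.5 − 9.3 = -2.8 V < 0.7 V, so it is off. The assumption is consistent.

Only D₂ conducts; I_R ≈ 4.2 mA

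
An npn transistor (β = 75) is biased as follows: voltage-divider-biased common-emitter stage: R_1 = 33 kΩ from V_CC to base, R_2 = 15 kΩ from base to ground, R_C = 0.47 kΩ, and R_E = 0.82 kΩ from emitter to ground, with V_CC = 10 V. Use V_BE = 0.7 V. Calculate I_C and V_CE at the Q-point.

I_C ≈ 2.5 mA, V_CE ≈ 6.7 V

Thevenize the base divider: V_Th = V_CC·R_2/(R_1+R_2) = 10×15/48 = 3.12 V, R_Th = R_1‖R_2 = 10.3 kΩ.
Base-emitter loop: V_Th = I_B·R_Th + V_BE + (β+1)I_B·R_E, so I_B = (3.12 − 0.7) / (10.3 + 76×0.82) = 0.0334 mA.
I_C = β·I_B = 75×0.0334 = 2.5 mA, and I_E = (β+1)I_B = 2.54 mA.
V_CE = V_CC − I_C·R_C − I_E·R_E = 10 − 2.5×0.47 − 2.54×0.82 = 6.74 V.
V_CE = 6.74 V > 0.2 V confirms active-region operation.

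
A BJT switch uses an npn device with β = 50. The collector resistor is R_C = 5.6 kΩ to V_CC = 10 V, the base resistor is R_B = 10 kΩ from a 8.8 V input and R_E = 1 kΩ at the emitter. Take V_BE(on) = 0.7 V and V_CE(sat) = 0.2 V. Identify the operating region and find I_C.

Assume active: I_B = (8.8 − 0.7)/(10 + 51×1) = 0.133 mA, I_C = β·I_B = 6.64 mA.
Then V_CE = 10 − 6.64×5.6 − 6.77×1 = -34 V < 0.2 V — the active assumption fails.
Re-solve with V_CE = 0.2 V. KCL at the emitter: V_E/R_E = (V_BB−0.7−V_E)/R_B + (V_CC−0.2−V_E)/R_C, giving V_E = 2 V.
I_C = (V_CC − 0.2 − V_E)/R_C = (9.8 − 2)/5.6 = 1.39 mA.
Check: I_B = (8.1 − 2)/10 = 0.61 mA, and β·I_B = 30.5 mA > I_C, confirming saturation.

saturation; I_C ≈ 1.4 mA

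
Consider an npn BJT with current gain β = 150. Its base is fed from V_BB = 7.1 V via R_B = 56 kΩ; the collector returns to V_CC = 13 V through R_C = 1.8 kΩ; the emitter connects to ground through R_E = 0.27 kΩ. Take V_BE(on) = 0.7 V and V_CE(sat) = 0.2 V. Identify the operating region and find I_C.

Assume active: I_B = (7.1 − 0.7)/(56 + 151×0.27) = 0.0661 mA, I_C = β·I_B = 9.92 mA.
Then V_CE = 13 − 9.92×1.8 − 9.99×0.27 = -7.55 V < 0.2 V — the active assumption fails.
Re-solve with V_CE = 0.2 V. KCL at the emitter: V_E/R_E = (V_BB−0.7−V_E)/R_B + (V_CC−0.2−V_E)/R_C, giving V_E = 1.69 V.
I_C = (V_CC − 0.2 − V_E)/R_C = (12.8 − 1.69)/1.8 = 6.17 mA.
Check: I_B = (6.4 − 1.69)/56 = 0.0841 mA, and β·I_B = 12.6 mA > I_C, confirming saturation.

saturation; I_C ≈ 6.2 mA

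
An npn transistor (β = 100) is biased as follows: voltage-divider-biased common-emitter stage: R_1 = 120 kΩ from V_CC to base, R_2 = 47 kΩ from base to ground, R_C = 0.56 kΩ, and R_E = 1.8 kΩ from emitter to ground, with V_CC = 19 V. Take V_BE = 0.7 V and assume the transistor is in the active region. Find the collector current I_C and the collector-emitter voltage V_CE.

Thevenize the base divider: V_Th = V_CC·R_2/(R_1+R_2) = 19×47/167 = 5.35 V, R_Th = R_1‖R_2 = 33.8 kΩ.
Base-emitter loop: V_Th = I_B·R_Th + V_BE + (β+1)I_B·R_E, so I_B = (5.35 − 0.7) / (33.8 + 101×1.8) = 0.0216 mA.
I_C = β·I_B = 100×0.0216 = 2.16 mA, and I_E = (β+1)I_B = 2.18 mA.
V_CE = V_CC − I_C·R_C − I_E·R_E = 19 − 2.16×0.56 − 2.18×1.8 = 13.9 V.
V_CE = 13.9 V > 0.2 V confirms active-region operation.

I_C ≈ 2.2 mA, V_CE ≈ 14 V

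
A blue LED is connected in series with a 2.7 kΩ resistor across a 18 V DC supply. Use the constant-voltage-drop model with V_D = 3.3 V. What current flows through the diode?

I ≈ 5.4 mA

KVL around the loop: 18 = V_D + I·R = 3.3 + I × 2.7 kΩ.
So I = (18 − 3.3) / 2.7 kΩ = 14.7 / 2.7 = 5.44 mA.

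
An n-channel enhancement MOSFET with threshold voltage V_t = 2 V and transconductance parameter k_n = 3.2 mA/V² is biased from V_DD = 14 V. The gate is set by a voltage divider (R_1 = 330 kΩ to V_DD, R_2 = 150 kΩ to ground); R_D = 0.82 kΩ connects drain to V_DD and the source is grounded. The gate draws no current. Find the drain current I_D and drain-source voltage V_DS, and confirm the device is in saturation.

I_D ≈ 9 mA, V_DS ≈ 6.6 V

V_G = V_DD·R_2/(R_1+R_2) = 14×150/480 = 4.38 V. With the source grounded, V_GS = V_G = 4.38 V.
Assume saturation: I_D = (k_n/2)(V_GS − V_t)² = (3.2/2)×(4.38 − 2)² = 1.6×2.38² = 9.03 mA.
V_DS = V_DD − I_D·R_D = 14 − 9.03×0.82 = 6.6 V.
Saturation requires V_DS ≥ V_GS − V_t = 2.38 V; 6.6 ≥ 2.38 ✓.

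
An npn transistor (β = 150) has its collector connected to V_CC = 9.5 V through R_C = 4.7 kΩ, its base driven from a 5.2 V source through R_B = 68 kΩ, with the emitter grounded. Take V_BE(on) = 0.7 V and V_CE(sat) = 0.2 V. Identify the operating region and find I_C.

saturation; I_C ≈ 2 mA

Assume active: I_B = (5.2 − 0.7)/68 = 0.0662 mA, giving I_C = β·I_B = 9.93 mA.
But then V_CE = 9.5 − 9.93×4.7 = -37.2 V < V_CE(sat) = 0.2 V — impossible in the active region.
So the transistor is saturated. With V_CE = 0.2 V, I_C = (V_CC − 0.2)/R_C = 9.3/4.7 = 1.98 mA.
Check: β·I_B = 9.93 mA > I_C = 1.98 mA, confirming saturation.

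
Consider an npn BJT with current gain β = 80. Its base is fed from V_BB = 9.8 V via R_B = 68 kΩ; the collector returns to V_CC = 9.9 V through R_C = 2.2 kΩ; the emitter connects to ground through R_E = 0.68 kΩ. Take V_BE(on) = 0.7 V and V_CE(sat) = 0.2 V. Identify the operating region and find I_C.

Assume active: I_B = (9.8 − 0.7)/(68 + 81×0.68) = 0.0739 mA, I_C = β·I_B = 5.91 mA.
Then V_CE = 9.9 − 5.91×2.2 − 5.99×0.68 = -7.19 V < 0.2 V — the active assumption fails.
Re-solve with V_CE = 0.2 V. KCL at the emitter: V_E/R_E = (V_BB−0.7−V_E)/R_B + (V_CC−0.2−V_E)/R_C, giving V_E = 2.34 V.
I_C = (V_CC − 0.2 − V_E)/R_C = (9.7 − 2.34)/2.2 = 3.34 mA.
Check: I_B = (9.1 − 2.34)/68 = 0.0994 mA, and β·I_B = 7.95 mA > I_C, confirming saturation.

saturation; I_C ≈ 3.3 mA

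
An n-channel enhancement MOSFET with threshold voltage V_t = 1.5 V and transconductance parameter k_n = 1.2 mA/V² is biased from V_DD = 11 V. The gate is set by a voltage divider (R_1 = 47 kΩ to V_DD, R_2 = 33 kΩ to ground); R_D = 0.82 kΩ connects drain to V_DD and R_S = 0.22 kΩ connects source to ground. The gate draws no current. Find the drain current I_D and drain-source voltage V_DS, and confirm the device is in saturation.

I_D ≈ 3.2 mA, V_DS ≈ 7.6 V

V_G = V_DD·R_2/(R_1+R_2) = 11×33/80 = 4.54 V.
Assume saturation: I_D = (k_n/2)(V_GS − V_t)² with V_GS = V_G − I_D·R_S = 4.54 − 0.22·I_D.
Substituting gives 0.029·I_D² − 1.8·I_D + 5.54 = 0, with roots I_D = 3.24 or 58.8 mA.
The root I_D = 58.8 mA gives V_GS = -8.4 V ≤ V_t, so take I_D = 3.24 mA.
Then V_GS = 3.82 V and V_DS = V_DD − I_D(R_D+R_S) = 11 − 3.24×1.04 = 7.63 V.
Saturation requires V_DS ≥ V_GS − V_t = 2.32 V; 7.63 ≥ 2.32 ✓.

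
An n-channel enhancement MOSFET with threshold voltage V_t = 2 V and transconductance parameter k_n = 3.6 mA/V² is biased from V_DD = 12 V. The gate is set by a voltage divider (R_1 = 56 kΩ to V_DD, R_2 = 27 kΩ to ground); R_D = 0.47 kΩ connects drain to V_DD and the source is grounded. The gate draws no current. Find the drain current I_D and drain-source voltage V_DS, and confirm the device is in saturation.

V_G = V_DD·R_2/(R_1+R_2) = 12×27/83 = 3.9 V. With the source grounded, V_GS = V_G = 3.9 V.
Assume saturation: I_D = (k_n/2)(V_GS − V_t)² = (3.6/2)×(3.9 − 2)² = 1.8×1.9² = 6.52 mA.
V_DS = V_DD − I_D·R_D = 12 − 6.52×0.47 = 8.93 V.
Saturation requires V_DS ≥ V_GS − V_t = 1.9 V; 8.93 ≥ 1.9 ✓.

I_D ≈ 6.5 mA, V_DS ≈ 8.9 V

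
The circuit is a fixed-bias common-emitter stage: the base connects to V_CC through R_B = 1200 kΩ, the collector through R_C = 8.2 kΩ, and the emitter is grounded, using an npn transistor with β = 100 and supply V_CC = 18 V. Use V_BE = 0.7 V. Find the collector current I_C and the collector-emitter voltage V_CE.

I_C ≈ 1.4 mA, V_CE ≈ 6.2 V

Base loop: V_CC = I_B·R_B + V_BE, so I_B = (18 − 0.7)/1200 kΩ = 0.0144 mA.
In the active region I_C = β·I_B = 100 × 0.0144 = 1.44 mA.
Collector loop: V_CE = V_CC − I_C·R_C = 18 − 1.44×8.2 = 6.18 V.
Since V_CE = 6.18 V > V_CE(sat) ≈ 0.2 V, the transistor is in the active region as assumed.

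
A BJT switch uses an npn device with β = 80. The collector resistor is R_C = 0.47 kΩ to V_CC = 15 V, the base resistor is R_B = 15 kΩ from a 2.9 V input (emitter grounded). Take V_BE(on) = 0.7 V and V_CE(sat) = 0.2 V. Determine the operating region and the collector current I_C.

active; I_C ≈ 12 mA

Assume active. Base-emitter loop: I_B = (V_BB − V_BE)/R_B = (2.9 − 0.7)/15 = 0.147 mA.
I_C = β·I_B = 80×0.147 = 11.7 mA.
V_CE = V_CC − I_C·R_C = 15 − 11.7×0.47 = 9.49 V > V_CE(sat), so the active-region assumption holds.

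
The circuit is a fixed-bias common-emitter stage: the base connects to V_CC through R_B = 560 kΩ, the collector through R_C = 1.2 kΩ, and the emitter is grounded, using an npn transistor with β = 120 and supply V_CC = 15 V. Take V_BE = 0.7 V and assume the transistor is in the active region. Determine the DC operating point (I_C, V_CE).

Base loop: V_CC = I_B·R_B + V_BE, so I_B = (15 − 0.7)/560 kΩ = 0.0255 mA.
In the active region I_C = β·I_B = 120 × 0.0255 = 3.06 mA.
Collector loop: V_CE = V_CC − I_C·R_C = 15 − 3.06×1.2 = 11.3 V.
Since V_CE = 11.3 V > V_CE(sat) ≈ 0.2 V, the transistor is in the active region as assumed.

I_C ≈ 3.1 mA, V_CE ≈ 11 V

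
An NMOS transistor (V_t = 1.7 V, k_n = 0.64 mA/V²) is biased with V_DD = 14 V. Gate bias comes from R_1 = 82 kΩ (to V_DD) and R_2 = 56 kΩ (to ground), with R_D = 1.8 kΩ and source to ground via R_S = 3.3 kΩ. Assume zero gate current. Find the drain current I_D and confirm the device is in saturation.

V_G = V_DD·R_2/(R_1+R_2) = 14×56/138 = 5.68 V.
Assume saturation: I_D = (k_n/2)(V_GS − V_t)² with V_GS = V_G − I_D·R_S = 5.68 − 3.3·I_D.
Substituting gives 3.48·I_D² − 9.41·I_D + 5.07 = 0, with roots I_D = 0.744 or 1.96 mA.
The root I_D = 1.96 mA gives V_GS = -0.772 V ≤ V_t, so take I_D = 0.744 mA.
Then V_GS = 3.23 V and V_DS = V_DD − I_D(R_D+R_S) = 14 − 0.744×5.1 = 10.2 V.
Saturation requires V_DS ≥ V_GS − V_t = 1.53 V; 10.2 ≥ 1.53 ✓.

I_D ≈ 0.74 mA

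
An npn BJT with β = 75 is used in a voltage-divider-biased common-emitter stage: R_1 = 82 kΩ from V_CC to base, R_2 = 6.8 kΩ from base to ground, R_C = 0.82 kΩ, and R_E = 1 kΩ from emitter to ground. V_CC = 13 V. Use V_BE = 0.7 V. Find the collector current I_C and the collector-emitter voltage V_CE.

Thevenize the base divider: V_Th = V_CC·R_2/(R_1+R_2) = 13×6.8/88.8 = 0.995 V, R_Th = R_1‖R_2 = 6.28 kΩ.
Base-emitter loop: V_Th = I_B·R_Th + V_BE + (β+1)I_B·R_E, so I_B = (0.995 − 0.7) / (6.28 + 76×1) = 0.00359 mA.
I_C = β·I_B = 75×0.00359 = 0.269 mA, and I_E = (β+1)I_B = 0.273 mA.
V_CE = V_CC − I_C·R_C − I_E·R_E = 13 − 0.269×0.82 − 0.273×1 = 12.5 V.
V_CE = 12.5 V > 0.2 V confirms active-region operation.

I_C ≈ 0.27 mA, V_CE ≈ 13 V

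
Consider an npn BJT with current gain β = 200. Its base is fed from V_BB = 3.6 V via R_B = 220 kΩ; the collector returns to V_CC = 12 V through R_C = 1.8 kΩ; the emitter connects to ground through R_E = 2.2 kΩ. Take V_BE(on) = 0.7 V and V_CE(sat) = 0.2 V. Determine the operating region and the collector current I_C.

active; I_C ≈ 0.88 mA

Assume active. Base-emitter loop: I_B = (V_BB − V_BE)/(R_B + (β+1)R_E) = (3.6 − 0.7)/(220 + 201×2.2) = 0.00438 mA.
I_C = β·I_B = 200×0.00438 = 0.876 mA.
V_CE = V_CC − I_C·R_C − I_E·R_E = 12 − 0.876×1.8 − 0.88×2.2 = 8.49 V > V_CE(sat), so the active-region assumption holds.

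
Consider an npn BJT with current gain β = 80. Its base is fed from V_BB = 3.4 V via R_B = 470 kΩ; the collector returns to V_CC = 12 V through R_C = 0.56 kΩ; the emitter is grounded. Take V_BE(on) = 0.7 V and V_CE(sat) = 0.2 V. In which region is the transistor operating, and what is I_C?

active; I_C ≈ 0.46 mA

Assume active. Base-emitter loop: I_B = (V_BB − V_BE)/R_B = (3.4 − 0.7)/470 = 0.00574 mA.
I_C = β·I_B = 80×0.00574 = 0.46 mA.
V_CE = V_CC − I_C·R_C = 12 − 0.46×0.56 = 11.7 V > V_CE(sat), so the active-region assumption holds.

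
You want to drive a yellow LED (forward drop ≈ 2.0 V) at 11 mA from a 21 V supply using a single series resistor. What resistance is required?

R ≈ 1.7 kΩ

The resistor drops V_S − V_D = 21 − 2.0 = 19 V at 11 mA.
R = 19 V / 11 mA = 1.73 kΩ.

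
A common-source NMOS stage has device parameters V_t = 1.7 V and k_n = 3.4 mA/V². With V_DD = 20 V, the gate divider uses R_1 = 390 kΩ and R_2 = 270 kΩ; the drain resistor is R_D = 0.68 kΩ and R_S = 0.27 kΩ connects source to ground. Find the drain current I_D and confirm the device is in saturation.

V_G = V_DD·R_2/(R_1+R_2) = 20×270/660 = 8.18 V.
Assume saturation: I_D = (k_n/2)(V_GS − V_t)² with V_GS = V_G − I_D·R_S = 8.18 − 0.27·I_D.
Substituting gives 0.124·I_D² − 6.95·I_D + 71.4 = 0, with roots I_D = 13.6 or 42.5 mA.
The root I_D = 42.5 mA gives V_GS = -3.3 V ≤ V_t, so take I_D = 13.6 mA.
Then V_GS = 4.52 V and V_DS = V_DD − I_D(R_D+R_S) = 20 − 13.6×0.95 = 7.13 V.
Saturation requires V_DS ≥ V_GS − V_t = 2.82 V; 7.13 ≥ 2.82 ✓.

I_D ≈ 14 mA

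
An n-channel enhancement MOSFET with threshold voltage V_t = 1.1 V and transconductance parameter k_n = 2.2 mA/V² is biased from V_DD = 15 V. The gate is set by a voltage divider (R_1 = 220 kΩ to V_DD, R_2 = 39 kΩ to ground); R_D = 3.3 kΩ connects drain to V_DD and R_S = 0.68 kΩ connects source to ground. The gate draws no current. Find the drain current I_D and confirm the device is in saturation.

V_G = V_DD·R_2/(R_1+R_2) = 15×39/259 = 2.26 V.
Assume saturation: I_D = (k_n/2)(V_GS − V_t)² with V_GS = V_G − I_D·R_S = 2.26 − 0.68·I_D.
Substituting gives 0.509·I_D² − 2.73·I_D + 1.48 = 0, with roots I_D = 0.609 or 4.76 mA.
The root I_D = 4.76 mA gives V_GS = -0.981 V ≤ V_t, so take I_D = 0.609 mA.
Then V_GS = 1.84 V and V_DS = V_DD − I_D(R_D+R_S) = 15 − 0.609×3.98 = 12.6 V.
Saturation requires V_DS ≥ V_GS − V_t = 0.744 V; 12.6 ≥ 0.744 ✓.

I_D ≈ 0.61 mA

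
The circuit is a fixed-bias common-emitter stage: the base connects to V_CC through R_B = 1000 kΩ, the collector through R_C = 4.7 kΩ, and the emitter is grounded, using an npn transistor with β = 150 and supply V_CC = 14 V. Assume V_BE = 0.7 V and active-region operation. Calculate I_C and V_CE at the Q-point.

I_C ≈ 2 mA, V_CE ≈ 4.6 V

Base loop: V_CC = I_B·R_B + V_BE, so I_B = (14 − 0.7)/1000 kΩ = 0.0133 mA.
In the active region I_C = β·I_B = 150 × 0.0133 = 2 mA.
Collector loop: V_CE = V_CC − I_C·R_C = 14 − 2×4.7 = 4.62 V.
Since V_CE = 4.62 V > V_CE(sat) ≈ 0.2 V, the transistor is in the active region as assumed.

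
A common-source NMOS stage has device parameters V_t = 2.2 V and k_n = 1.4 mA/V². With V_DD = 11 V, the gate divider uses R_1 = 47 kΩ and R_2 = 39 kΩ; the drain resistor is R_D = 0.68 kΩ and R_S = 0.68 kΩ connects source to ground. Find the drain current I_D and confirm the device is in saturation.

V_G = V_DD·R_2/(R_1+R_2) = 11×39/86 = 4.99 V.
Assume saturation: I_D = (k_n/2)(V_GS − V_t)² with V_GS = V_G − I_D·R_S = 4.99 − 0.68·I_D.
Substituting gives 0.324·I_D² − 3.65·I_D + 5.44 = 0, with roots I_D = 1.77 or 9.53 mA.
The root I_D = 9.53 mA gives V_GS = -1.49 V ≤ V_t, so take I_D = 1.77 mA.
Then V_GS = 3.79 V and V_DS = V_DD − I_D(R_D+R_S) = 11 − 1.77×1.36 = 8.6 V.
Saturation requires V_DS ≥ V_GS − V_t = 1.59 V; 8.6 ≥ 1.59 ✓.

I_D ≈ 1.8 mA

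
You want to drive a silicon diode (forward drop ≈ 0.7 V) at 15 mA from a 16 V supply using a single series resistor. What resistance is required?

R ≈ 1 kΩ

The resistor drops V_S − V_D = 16 − 0.7 = 15.3 V at 15 mA.
R = 15.3 V / 15 mA = 1.02 kΩ.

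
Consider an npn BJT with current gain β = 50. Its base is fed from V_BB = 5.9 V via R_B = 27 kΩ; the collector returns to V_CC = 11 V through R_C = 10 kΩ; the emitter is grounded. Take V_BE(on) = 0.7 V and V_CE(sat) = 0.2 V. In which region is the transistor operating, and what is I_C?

Assume active: I_B = (5.9 − 0.7)/27 = 0.193 mA, giving I_C = β·I_B = 9.63 mA.
But then V_CE = 11 − 9.63×10 = -85.3 V < V_CE(sat) = 0.2 V — impossible in the active region.
So the transistor is saturated. With V_CE = 0.2 V, I_C = (V_CC − 0.2)/R_C = 10.8/10 = 1.08 mA.
Check: β·I_B = 9.63 mA > I_C = 1.08 mA, confirming saturation.

saturation; I_C ≈ 1.1 mA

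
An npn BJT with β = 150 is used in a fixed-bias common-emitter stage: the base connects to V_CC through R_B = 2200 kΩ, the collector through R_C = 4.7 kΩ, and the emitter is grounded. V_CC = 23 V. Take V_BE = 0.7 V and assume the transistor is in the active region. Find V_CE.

V_CE ≈ 16 V

Base loop: V_CC = I_B·R_B + V_BE, so I_B = (23 − 0.7)/2200 kΩ = 0.0101 mA.
In the active region I_C = β·I_B = 150 × 0.0101 = 1.52 mA.
Collector loop: V_CE = V_CC − I_C·R_C = 23 − 1.52×4.7 = 15.9 V.
Since V_CE = 15.9 V > V_CE(sat) ≈ 0.2 V, the transistor is in the active region as assumed.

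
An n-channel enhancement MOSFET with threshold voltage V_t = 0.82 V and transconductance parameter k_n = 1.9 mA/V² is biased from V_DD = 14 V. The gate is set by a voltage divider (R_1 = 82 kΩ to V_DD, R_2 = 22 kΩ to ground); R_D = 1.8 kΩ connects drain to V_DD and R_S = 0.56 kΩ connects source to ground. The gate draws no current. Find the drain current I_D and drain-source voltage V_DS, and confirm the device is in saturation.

V_G = V_DD·R_2/(R_1+R_2) = 14×22/104 = 2.96 V.
Assume saturation: I_D = (k_n/2)(V_GS − V_t)² with V_GS = V_G − I_D·R_S = 2.96 − 0.56·I_D.
Substituting gives 0.298·I_D² − 3.28·I_D + 4.36 = 0, with roots I_D = 1.55 or 9.46 mA.
The root I_D = 9.46 mA gives V_GS = -2.34 V ≤ V_t, so take I_D = 1.55 mA.
Then V_GS = 2.1 V and V_DS = V_DD − I_D(R_D+R_S) = 14 − 1.55×2.36 = 10.4 V.
Saturation requires V_DS ≥ V_GS − V_t = 1.28 V; 10.4 ≥ 1.28 ✓.

I_D ≈ 1.5 mA, V_DS ≈ 10 V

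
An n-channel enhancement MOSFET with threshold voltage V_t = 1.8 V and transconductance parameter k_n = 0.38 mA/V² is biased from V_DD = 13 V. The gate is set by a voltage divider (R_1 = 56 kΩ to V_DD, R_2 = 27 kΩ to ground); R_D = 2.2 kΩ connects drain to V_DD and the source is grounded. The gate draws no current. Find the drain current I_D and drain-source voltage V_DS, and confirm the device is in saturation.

I_D ≈ 1.1 mA, V_DS ≈ 11 V

V_G = V_DD·R_2/(R_1+R_2) = 13×27/83 = 4.23 V. With the source grounded, V_GS = V_G = 4.23 V.
Assume saturation: I_D = (k_n/2)(V_GS − V_t)² = (0.38/2)×(4.23 − 1.8)² = 0.19×2.43² = 1.12 mA.
V_DS = V_DD − I_D·R_D = 13 − 1.12×2.2 = 10.5 V.
Saturation requires V_DS ≥ V_GS − V_t = 2.43 V; 10.5 ≥ 2.43 ✓.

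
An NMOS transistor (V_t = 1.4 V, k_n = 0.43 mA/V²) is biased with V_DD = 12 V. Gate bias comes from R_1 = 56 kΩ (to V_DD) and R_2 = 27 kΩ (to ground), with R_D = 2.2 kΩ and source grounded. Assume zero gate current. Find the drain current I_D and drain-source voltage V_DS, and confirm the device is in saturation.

I_D ≈ 1.3 mA, V_DS ≈ 9 V

V_G = V_DD·R_2/(R_1+R_2) = 12×27/83 = 3.9 V. With the source grounded, V_GS = V_G = 3.9 V.
Assume saturation: I_D = (k_n/2)(V_GS − V_t)² = (0.43/2)×(3.9 − 1.4)² = 0.215×2.5² = 1.35 mA.
V_DS = V_DD − I_D·R_D = 12 − 1.35×2.2 = 9.04 V.
Saturation requires V_DS ≥ V_GS − V_t = 2.5 V; 9.04 ≥ 2.5 ✓.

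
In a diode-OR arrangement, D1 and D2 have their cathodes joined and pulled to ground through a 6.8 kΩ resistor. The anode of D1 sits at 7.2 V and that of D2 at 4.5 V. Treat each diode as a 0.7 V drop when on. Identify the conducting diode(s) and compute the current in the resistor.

Only D1 conducts; I_R ≈ 0.96 mA

Assume both conduct. Then node N would need to be at both 7.2−0.7 = 6.5 V and 4.5−0.7 = 3.8 V, which is impossible.
Assume only D1 conducts: V_N = 7.2 − 0.7 = 6.5 V, so I_R = 6.5/6.8 = 0.956 mA.
Check D2: its anode-to-cathode voltage is 4.5 − 6.5 = -2 V < 0.7 V, so it is off. The assumption is consistent.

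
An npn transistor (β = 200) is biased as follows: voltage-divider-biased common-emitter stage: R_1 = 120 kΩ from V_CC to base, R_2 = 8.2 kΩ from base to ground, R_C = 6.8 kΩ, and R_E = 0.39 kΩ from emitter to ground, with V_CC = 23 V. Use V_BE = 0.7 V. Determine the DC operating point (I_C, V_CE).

Thevenize the base divider: V_Th = V_CC·R_2/(R_1+R_2) = 23×8.2/128 = 1.47 V, R_Th = R_1‖R_2 = 7.68 kΩ.
Base-emitter loop: V_Th = I_B·R_Th + V_BE + (β+1)I_B·R_E, so I_B = (1.47 − 0.7) / (7.68 + 201×0.39) = 0.00896 mA.
I_C = β·I_B = 200×0.00896 = 1.79 mA, and I_E = (β+1)I_B = 1.8 mA.
V_CE = V_CC − I_C·R_C − I_E·R_E = 23 − 1.79×6.8 − 1.8×0.39 = 10.1 V.
V_CE = 10.1 V > 0.2 V confirms active-region operation.

I_C ≈ 1.8 mA, V_CE ≈ 10 V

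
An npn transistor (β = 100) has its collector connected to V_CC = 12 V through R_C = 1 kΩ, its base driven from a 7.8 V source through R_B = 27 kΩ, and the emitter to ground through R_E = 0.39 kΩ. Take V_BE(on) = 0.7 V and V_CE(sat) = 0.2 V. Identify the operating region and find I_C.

Assume active: I_B = (7.8 − 0.7)/(27 + 101×0.39) = 0.107 mA, I_C = β·I_B = 10.7 mA.
Then V_CE = 12 − 10.7×1 − 10.8×0.39 = -2.91 V < 0.2 V — the active assumption fails.
Re-solve with V_CE = 0.2 V. KCL at the emitter: V_E/R_E = (V_BB−0.7−V_E)/R_B + (V_CC−0.2−V_E)/R_C, giving V_E = 3.35 V.
I_C = (V_CC − 0.2 − V_E)/R_C = (11.8 − 3.35)/1 = 8.45 mA.
Check: I_B = (7.1 − 3.35)/27 = 0.139 mA, and β·I_B = 13.9 mA > I_C, confirming saturation.

saturation; I_C ≈ 8.5 mA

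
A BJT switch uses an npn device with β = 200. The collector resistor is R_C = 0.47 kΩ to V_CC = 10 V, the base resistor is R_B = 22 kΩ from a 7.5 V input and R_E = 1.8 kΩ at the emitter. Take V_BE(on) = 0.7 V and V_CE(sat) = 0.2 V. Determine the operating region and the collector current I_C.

Assume active. Base-emitter loop: I_B = (V_BB − V_BE)/(R_B + (β+1)R_E) = (7.5 − 0.7)/(22 + 201×1.8) = 0.0177 mA.
I_C = β·I_B = 200×0.0177 = 3.54 mA.
V_CE = V_CC − I_C·R_C − I_E·R_E = 10 − 3.54×0.47 − 3.56×1.8 = 1.92 V > V_CE(sat), so the active-region assumption holds.

active; I_C ≈ 3.5 mA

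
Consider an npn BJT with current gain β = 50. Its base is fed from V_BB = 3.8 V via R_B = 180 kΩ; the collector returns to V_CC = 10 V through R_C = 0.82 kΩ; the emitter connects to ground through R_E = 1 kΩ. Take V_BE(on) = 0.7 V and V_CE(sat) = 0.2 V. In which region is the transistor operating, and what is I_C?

active; I_C ≈ 0.67 mA

Assume active. Base-emitter loop: I_B = (V_BB − V_BE)/(R_B + (β+1)R_E) = (3.8 − 0.7)/(180 + 51×1) = 0.0134 mA.
I_C = β·I_B = 50×0.0134 = 0.671 mA.
V_CE = V_CC − I_C·R_C − I_E·R_E = 10 − 0.671×0.82 − 0.684×1 = 8.77 V > V_CE(sat), so the active-region assumption holds.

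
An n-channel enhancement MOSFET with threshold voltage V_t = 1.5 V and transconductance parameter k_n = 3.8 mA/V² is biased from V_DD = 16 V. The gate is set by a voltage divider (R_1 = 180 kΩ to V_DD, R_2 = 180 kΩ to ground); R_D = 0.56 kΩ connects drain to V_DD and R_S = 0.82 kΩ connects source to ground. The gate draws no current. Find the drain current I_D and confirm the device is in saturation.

V_G = V_DD·R_2/(R_1+R_2) = 16×180/360 = 8 V.
Assume saturation: I_D = (k_n/2)(V_GS − V_t)² with V_GS = V_G − I_D·R_S = 8 − 0.82·I_D.
Substituting gives 1.28·I_D² − 21.3·I_D + 80.3 = 0, with roots I_D = 5.8 or 10.8 mA.
The root I_D = 10.8 mA gives V_GS = -0.889 V ≤ V_t, so take I_D = 5.8 mA.
Then V_GS = 3.25 V and V_DS = V_DD − I_D(R_D+R_S) = 16 − 5.8×1.38 = 8 V.
Saturation requires V_DS ≥ V_GS − V_t = 1.75 V; 8 ≥ 1.75 ✓.

I_D ≈ 5.8 mA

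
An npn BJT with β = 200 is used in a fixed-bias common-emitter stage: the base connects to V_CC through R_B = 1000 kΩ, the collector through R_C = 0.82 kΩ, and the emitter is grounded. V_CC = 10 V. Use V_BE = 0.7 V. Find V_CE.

Base loop: V_CC = I_B·R_B + V_BE, so I_B = (10 − 0.7)/1000 kΩ = 0.0093 mA.
In the active region I_C = β·I_B = 200 × 0.0093 = 1.86 mA.
Collector loop: V_CE = V_CC − I_C·R_C = 10 − 1.86×0.82 = 8.47 V.
Since V_CE = 8.47 V > V_CE(sat) ≈ 0.2 V, the transistor is in the active region as assumed.

V_CE ≈ 8.5 V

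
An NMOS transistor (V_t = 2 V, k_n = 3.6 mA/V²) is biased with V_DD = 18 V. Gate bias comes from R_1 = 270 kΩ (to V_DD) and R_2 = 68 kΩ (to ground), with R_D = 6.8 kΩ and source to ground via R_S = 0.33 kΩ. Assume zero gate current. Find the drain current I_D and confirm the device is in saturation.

I_D ≈ 1.8 mA

V_G = V_DD·R_2/(R_1+R_2) = 18×68/338 = 3.62 V.
Assume saturation: I_D = (k_n/2)(V_GS − V_t)² with V_GS = V_G − I_D·R_S = 3.62 − 0.33·I_D.
Substituting gives 0.196·I_D² − 2.93·I_D + 4.73 = 0, with roots I_D = 1.85 or 13.1 mA.
The root I_D = 13.1 mA gives V_GS = -0.696 V ≤ V_t, so take I_D = 1.85 mA.
Then V_GS = 3.01 V and V_DS = V_DD − I_D(R_D+R_S) = 18 − 1.85×7.13 = 4.84 V.
Saturation requires V_DS ≥ V_GS − V_t = 1.01 V; 4.84 ≥ 1.01 ✓.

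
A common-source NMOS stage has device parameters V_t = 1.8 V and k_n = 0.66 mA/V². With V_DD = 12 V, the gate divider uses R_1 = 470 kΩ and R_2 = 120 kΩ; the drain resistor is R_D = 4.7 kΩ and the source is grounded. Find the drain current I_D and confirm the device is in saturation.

I_D ≈ 0.14 mA

V_G = V_DD·R_2/(R_1+R_2) = 12×120/590 = 2.44 V. With the source grounded, V_GS = V_G = 2.44 V.
Assume saturation: I_D = (k_n/2)(V_GS − V_t)² = (0.66/2)×(2.44 − 1.8)² = 0.33×0.641² = 0.135 mA.
V_DS = V_DD − I_D·R_D = 12 − 0.135×4.7 = 11.4 V.
Saturation requires V_DS ≥ V_GS − V_t = 0.641 V; 11.4 ≥ 0.641 ✓.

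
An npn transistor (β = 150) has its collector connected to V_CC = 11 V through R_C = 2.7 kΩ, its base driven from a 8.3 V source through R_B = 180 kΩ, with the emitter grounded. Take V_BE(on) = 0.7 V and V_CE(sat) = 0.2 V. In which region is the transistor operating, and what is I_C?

saturation; I_C ≈ 4 mA

Assume active: I_B = (8.3 − 0.7)/180 = 0.0422 mA, giving I_C = β·I_B = 6.33 mA.
But then V_CE = 11 − 6.33×2.7 = -6.1 V < V_CE(sat) = 0.2 V — impossible in the active region.
So the transistor is saturated. With V_CE = 0.2 V, I_C = (V_CC − 0.2)/R_C = 10.8/2.7 = 4 mA.
Check: β·I_B = 6.33 mA > I_C = 4 mA, confirming saturation.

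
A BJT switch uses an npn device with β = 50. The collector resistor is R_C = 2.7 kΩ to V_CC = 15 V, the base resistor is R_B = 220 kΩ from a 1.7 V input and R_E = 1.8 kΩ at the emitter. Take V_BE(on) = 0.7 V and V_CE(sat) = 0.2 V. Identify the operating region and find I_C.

active; I_C ≈ 0.16 mA

Assume active. Base-emitter loop: I_B = (V_BB − V_BE)/(R_B + (β+1)R_E) = (1.7 − 0.7)/(220 + 51×1.8) = 0.00321 mA.
I_C = β·I_B = 50×0.00321 = 0.16 mA.
V_CE = V_CC − I_C·R_C − I_E·R_E = 15 − 0.16×2.7 − 0.164×1.8 = 14.3 V > V_CE(sat), so the active-region assumption holds.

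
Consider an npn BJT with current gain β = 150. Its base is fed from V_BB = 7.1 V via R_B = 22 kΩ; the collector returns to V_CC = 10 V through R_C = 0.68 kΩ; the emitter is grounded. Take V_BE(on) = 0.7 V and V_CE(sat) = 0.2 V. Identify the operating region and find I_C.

Assume active: I_B = (7.1 − 0.7)/22 = 0.291 mA, giving I_C = β·I_B = 43.6 mA.
But then V_CE = 10 − 43.6×0.68 = -19.7 V < V_CE(sat) = 0.2 V — impossible in the active region.
So the transistor is saturated. With V_CE = 0.2 V, I_C = (V_CC − 0.2)/R_C = 9.8/0.68 = 14.4 mA.
Check: β·I_B = 43.6 mA > I_C = 14.4 mA, confirming saturation.

saturation; I_C ≈ 14 mA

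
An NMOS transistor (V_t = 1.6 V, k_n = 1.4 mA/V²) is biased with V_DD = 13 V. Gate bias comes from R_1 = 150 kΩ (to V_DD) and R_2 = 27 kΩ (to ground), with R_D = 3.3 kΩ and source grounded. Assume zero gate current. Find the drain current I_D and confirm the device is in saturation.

I_D ≈ 0.1 mA

V_G = V_DD·R_2/(R_1+R_2) = 13×27/177 = 1.98 V. With the source grounded, V_GS = V_G = 1.98 V.
Assume saturation: I_D = (k_n/2)(V_GS − V_t)² = (1.4/2)×(1.98 − 1.6)² = 0.7×0.383² = 0.103 mA.
V_DS = V_DD − I_D·R_D = 13 − 0.103×3.3 = 12.7 V.
Saturation requires V_DS ≥ V_GS − V_t = 0.383 V; 12.7 ≥ 0.383 ✓.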